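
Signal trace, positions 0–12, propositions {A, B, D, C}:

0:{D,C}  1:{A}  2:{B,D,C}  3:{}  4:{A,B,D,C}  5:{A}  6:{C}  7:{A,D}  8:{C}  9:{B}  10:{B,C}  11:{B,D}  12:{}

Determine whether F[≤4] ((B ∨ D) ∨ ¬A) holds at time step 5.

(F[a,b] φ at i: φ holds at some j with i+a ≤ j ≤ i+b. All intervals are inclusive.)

Holds

Check ((B ∨ D) ∨ ¬A) at each j in [5,9]:
  j=5: false
  j=6: true
  j=7: true
  j=8: true
  j=9: true
Found at j=6 → formula holds.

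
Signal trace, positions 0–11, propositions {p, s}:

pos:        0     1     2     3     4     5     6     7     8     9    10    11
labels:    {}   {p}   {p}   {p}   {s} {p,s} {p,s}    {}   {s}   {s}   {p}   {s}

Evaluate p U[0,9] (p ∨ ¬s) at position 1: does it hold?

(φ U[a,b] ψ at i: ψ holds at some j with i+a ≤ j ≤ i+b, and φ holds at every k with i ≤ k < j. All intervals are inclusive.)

Need some j in [1,10] with (p ∨ ¬s), and p at every k in [1,j-1].
  j=1: (p ∨ ¬s) holds; no prefix to check → satisfied.

Holds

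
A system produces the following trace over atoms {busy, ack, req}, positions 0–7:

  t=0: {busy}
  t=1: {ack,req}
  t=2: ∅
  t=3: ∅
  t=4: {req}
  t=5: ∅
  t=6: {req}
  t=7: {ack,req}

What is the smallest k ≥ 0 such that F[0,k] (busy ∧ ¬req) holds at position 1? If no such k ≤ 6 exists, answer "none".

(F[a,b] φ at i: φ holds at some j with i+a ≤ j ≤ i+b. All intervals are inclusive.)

Scan j = 1,2,… for (busy ∧ ¬req):
  j=1: fails
  j=2: fails
  j=3: fails
  j=4: fails
  j=5: fails
  j=6: fails
  j=7: fails
No j in [1,7] satisfies it → none.

none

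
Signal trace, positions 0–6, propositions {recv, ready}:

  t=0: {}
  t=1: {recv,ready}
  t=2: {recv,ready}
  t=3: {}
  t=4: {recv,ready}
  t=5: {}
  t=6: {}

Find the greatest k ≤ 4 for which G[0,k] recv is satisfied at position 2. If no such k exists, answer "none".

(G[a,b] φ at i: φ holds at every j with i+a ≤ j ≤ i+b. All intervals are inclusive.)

0

recv must hold from j=2 onward; find where it first fails.
  j=2: holds
  j=3: fails
Holds on [2,2], so largest k = 0.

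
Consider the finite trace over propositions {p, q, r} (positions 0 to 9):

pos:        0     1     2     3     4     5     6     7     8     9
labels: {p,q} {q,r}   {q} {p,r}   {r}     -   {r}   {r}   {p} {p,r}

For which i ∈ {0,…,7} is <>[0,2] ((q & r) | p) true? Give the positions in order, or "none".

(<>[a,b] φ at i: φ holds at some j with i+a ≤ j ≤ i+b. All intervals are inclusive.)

Evaluate at each i in [0,7]:
  i=0: ✓ (witness j=0)
  i=1: ✓ (witness j=1)
  i=2: ✓ (witness j=3)
  i=3: ✓ (witness j=3)
  i=4: ✗ (none in [4,6])
  i=5: ✗ (none in [5,7])
  i=6: ✓ (witness j=8)
  i=7: ✓ (witness j=8)

0, 1, 2, 3, 6, 7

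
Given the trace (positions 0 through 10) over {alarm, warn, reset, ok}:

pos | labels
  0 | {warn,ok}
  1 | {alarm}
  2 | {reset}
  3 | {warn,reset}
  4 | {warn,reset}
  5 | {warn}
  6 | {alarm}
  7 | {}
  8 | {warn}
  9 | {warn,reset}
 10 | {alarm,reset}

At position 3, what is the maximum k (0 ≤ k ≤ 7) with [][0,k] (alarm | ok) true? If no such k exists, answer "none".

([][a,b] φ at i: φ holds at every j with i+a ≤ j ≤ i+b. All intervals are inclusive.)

none

(alarm | ok) must hold from j=3 onward; find where it first fails.
  j=3: fails → no k works.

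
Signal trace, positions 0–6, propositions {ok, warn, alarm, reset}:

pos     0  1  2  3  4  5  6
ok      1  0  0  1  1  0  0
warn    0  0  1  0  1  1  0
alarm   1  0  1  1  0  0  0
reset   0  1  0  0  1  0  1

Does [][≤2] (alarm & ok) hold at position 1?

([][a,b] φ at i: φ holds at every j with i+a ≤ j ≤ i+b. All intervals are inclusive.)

False

Check (alarm & ok) at every j in [1,3]:
  j=1: false
  j=2: false
  j=3: true
Fails at j=1 → formula fails.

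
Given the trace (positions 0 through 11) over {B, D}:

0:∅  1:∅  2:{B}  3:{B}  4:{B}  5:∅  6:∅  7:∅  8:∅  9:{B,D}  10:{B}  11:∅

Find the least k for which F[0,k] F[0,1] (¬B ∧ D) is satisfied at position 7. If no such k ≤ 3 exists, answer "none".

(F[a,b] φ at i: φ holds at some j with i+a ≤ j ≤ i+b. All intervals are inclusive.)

Scan j = 7,8,… for F[0,1] (¬B ∧ D):
  j=7: fails
  j=8: fails
  j=9: fails
  j=10: fails
No j in [7,10] satisfies it → none.

none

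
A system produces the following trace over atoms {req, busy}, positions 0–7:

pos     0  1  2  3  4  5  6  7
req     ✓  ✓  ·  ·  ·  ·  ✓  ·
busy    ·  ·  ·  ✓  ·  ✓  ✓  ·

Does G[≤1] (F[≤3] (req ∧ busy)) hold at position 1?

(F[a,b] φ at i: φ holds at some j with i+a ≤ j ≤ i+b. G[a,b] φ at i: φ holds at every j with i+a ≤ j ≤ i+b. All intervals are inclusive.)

False

Check F[≤3] (req ∧ busy) at every j in [1,2]:
  j=1: fails (none in [1,4])
  j=2: fails (none in [2,5])
Fails at j=1 → formula fails.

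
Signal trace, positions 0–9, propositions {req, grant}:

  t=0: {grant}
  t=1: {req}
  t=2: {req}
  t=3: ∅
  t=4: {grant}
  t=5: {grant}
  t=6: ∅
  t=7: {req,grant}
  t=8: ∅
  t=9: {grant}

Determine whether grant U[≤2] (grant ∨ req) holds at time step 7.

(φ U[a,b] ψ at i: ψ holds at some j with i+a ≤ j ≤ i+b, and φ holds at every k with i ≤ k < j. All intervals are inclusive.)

Need some j in [7,9] with (grant ∨ req), and grant at every k in [7,j-1].
  j=7: (grant ∨ req) holds; no prefix to check → satisfied.

True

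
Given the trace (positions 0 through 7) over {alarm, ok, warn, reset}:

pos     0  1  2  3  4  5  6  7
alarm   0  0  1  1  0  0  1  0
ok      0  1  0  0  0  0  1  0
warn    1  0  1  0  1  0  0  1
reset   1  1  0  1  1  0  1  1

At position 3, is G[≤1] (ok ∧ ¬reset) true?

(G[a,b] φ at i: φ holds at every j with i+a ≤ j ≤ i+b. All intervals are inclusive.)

Check (ok ∧ ¬reset) at every j in [3,4]:
  j=3: false
  j=4: false
Fails at j=3 → formula fails.

No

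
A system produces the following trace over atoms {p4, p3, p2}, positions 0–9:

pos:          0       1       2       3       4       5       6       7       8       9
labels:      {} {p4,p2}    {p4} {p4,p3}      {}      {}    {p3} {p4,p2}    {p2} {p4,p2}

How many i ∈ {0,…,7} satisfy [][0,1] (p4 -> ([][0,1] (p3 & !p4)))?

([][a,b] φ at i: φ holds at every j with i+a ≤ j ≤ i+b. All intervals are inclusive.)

Evaluate at each i in [0,7]:
  i=0: ✗ (fails at j=1)
  i=1: ✗ (fails at j=1)
  i=2: ✗ (fails at j=2)
  i=3: ✗ (fails at j=3)
  i=4: ✓ (all of [4,5])
  i=5: ✓ (all of [5,6])
  i=6: ✗ (fails at j=7)
  i=7: ✗ (fails at j=7)
Positions where it holds: {4, 5} → 2.

2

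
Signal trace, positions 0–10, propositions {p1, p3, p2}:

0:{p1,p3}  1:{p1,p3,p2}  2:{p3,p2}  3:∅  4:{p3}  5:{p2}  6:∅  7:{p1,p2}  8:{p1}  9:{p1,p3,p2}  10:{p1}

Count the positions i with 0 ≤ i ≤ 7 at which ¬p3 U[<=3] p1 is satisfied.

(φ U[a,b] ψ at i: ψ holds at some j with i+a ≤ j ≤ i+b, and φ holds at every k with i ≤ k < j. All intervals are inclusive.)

Evaluate at each i in [0,7]:
  i=0: ✓ (rhs at j=0)
  i=1: ✓ (rhs at j=1)
  i=2: ✗ (no rhs in [2,5])
  i=3: ✗ (no rhs in [3,6])
  i=4: ✗ (lhs fails at k=4 before rhs at j=7)
  i=5: ✓ (rhs at j=7; lhs holds on [5,6])
  i=6: ✓ (rhs at j=7; lhs holds on [6,6])
  i=7: ✓ (rhs at j=7)
Positions where it holds: {0, 1, 5, 6, 7} → 5.

5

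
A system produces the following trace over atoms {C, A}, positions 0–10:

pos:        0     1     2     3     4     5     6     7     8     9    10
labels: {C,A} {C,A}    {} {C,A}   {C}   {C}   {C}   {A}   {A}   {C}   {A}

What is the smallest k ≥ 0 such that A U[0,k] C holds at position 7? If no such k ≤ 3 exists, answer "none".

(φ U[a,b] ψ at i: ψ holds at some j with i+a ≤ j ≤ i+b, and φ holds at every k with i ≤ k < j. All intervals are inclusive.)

2

Need earliest j ≥ 7 with C, and A at every k in [7,j-1].
  j=7: rhs fails.
  j=8: rhs fails.
  j=9: rhs holds; lhs holds on [7,8]. k = 2.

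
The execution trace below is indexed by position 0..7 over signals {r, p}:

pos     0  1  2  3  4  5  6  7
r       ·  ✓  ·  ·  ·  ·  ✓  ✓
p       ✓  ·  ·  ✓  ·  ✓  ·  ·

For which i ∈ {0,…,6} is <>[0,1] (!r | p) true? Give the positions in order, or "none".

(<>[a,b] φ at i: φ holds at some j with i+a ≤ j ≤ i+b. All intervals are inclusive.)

0, 1, 2, 3, 4, 5

Evaluate at each i in [0,6]:
  i=0: ✓ (witness j=0)
  i=1: ✓ (witness j=2)
  i=2: ✓ (witness j=2)
  i=3: ✓ (witness j=3)
  i=4: ✓ (witness j=4)
  i=5: ✓ (witness j=5)
  i=6: ✗ (none in [6,7])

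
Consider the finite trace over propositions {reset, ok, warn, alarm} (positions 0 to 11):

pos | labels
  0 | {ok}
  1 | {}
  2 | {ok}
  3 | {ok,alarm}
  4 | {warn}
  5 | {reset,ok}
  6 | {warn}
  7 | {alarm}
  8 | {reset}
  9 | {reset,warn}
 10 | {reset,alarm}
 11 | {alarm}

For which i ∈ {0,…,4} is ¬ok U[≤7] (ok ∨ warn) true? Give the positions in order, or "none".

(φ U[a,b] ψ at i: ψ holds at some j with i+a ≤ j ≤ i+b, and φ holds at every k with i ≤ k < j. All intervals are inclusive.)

0, 1, 2, 3, 4

Evaluate at each i in [0,4]:
  i=0: ✓ (rhs at j=0)
  i=1: ✓ (rhs at j=2; lhs holds on [1,1])
  i=2: ✓ (rhs at j=2)
  i=3: ✓ (rhs at j=3)
  i=4: ✓ (rhs at j=4)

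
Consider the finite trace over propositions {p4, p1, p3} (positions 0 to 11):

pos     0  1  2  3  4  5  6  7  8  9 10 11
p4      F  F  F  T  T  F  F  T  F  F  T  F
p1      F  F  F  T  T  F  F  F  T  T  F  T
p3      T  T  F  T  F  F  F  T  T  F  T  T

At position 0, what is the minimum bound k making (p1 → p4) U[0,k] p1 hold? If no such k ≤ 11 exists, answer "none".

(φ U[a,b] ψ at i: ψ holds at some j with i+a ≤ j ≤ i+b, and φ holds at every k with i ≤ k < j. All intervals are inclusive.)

3

Need earliest j ≥ 0 with p1, and (p1 → p4) at every k in [0,j-1].
  j=0: rhs fails.
  j=1: rhs fails.
  j=2: rhs fails.
  j=3: rhs holds; lhs holds on [0,2]. k = 3.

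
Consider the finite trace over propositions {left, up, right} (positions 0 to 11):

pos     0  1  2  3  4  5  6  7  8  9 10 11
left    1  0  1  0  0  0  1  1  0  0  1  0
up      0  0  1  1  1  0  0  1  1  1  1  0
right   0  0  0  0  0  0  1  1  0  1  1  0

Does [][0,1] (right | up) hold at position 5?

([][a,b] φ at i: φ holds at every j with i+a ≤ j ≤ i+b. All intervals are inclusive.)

False

Check (right | up) at every j in [5,6]:
  j=5: false
  j=6: true
Fails at j=5 → formula fails.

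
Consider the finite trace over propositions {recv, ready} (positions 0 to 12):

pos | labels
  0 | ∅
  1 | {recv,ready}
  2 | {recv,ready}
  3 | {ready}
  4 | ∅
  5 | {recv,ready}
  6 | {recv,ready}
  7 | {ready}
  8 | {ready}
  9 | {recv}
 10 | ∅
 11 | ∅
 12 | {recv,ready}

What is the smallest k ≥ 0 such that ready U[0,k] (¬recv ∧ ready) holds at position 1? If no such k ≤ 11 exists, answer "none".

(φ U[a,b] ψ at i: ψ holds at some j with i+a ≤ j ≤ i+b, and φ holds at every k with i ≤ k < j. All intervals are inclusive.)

Need earliest j ≥ 1 with (¬recv ∧ ready), and ready at every k in [1,j-1].
  j=1: rhs fails.
  j=2: rhs fails.
  j=3: rhs holds; lhs holds on [1,2]. k = 2.

2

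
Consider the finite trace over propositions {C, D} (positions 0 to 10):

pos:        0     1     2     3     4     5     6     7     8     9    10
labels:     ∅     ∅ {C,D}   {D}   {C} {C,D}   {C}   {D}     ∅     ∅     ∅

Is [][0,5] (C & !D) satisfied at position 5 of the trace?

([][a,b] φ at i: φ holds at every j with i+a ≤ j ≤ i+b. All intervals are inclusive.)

No

Check (C & !D) at every j in [5,10]:
  j=5: false
  j=6: true
  j=7: false
  j=8: false
  j=9: false
  j=10: false
Fails at j=5 → formula fails.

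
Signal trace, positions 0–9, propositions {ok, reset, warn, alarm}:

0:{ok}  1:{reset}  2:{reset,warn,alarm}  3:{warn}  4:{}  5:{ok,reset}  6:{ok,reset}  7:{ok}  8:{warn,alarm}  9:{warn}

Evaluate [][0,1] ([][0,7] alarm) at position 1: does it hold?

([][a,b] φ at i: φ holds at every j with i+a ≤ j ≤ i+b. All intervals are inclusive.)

Does not hold

Check [][0,7] alarm at every j in [1,2]:
  j=1: fails at 1
  j=2: fails at 3
Fails at j=1 → formula fails.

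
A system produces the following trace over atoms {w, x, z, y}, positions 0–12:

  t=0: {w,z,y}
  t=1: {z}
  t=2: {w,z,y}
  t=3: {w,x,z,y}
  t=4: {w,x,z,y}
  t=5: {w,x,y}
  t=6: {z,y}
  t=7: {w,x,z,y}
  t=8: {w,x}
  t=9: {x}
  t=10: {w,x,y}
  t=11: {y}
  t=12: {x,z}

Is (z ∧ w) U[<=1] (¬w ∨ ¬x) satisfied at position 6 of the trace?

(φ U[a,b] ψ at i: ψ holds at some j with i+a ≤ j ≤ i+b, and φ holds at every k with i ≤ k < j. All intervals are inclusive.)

Need some j in [6,7] with (¬w ∨ ¬x), and (z ∧ w) at every k in [6,j-1].
  j=6: (¬w ∨ ¬x) holds; no prefix to check → satisfied.

Yes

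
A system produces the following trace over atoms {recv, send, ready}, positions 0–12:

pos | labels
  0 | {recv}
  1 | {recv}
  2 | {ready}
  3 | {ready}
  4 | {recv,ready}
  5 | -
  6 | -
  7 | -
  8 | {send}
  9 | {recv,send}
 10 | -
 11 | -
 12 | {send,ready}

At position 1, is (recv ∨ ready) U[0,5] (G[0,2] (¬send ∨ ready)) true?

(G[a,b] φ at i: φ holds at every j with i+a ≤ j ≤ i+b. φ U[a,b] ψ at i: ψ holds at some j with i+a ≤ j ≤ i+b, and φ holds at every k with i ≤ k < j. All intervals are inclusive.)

Holds

Need some j in [1,6] with G[0,2] (¬send ∨ ready), and (recv ∨ ready) at every k in [1,j-1].
  j=1: G[0,2] (¬send ∨ ready) holds; no prefix to check → satisfied.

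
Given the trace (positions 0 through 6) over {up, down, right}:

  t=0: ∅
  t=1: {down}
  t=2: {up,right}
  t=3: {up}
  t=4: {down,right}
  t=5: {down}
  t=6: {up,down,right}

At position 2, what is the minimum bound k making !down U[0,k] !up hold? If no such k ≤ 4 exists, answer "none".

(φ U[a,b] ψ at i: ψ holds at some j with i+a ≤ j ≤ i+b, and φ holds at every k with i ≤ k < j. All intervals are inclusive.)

Need earliest j ≥ 2 with !up, and !down at every k in [2,j-1].
  j=2: rhs fails.
  j=3: rhs fails.
  j=4: rhs holds; lhs holds on [2,3]. k = 2.

2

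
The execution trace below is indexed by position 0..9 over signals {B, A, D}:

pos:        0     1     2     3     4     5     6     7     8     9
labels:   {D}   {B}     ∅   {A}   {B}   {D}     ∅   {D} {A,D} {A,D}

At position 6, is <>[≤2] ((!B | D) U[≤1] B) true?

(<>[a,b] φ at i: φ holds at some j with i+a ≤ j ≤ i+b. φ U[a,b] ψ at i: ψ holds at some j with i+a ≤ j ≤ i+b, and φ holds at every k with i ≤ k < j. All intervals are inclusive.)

Does not hold

Check ((!B | D) U[≤1] B) at each j in [6,8]:
  j=6: fails
  j=7: fails
  j=8: fails
No position in the window satisfies it → formula fails.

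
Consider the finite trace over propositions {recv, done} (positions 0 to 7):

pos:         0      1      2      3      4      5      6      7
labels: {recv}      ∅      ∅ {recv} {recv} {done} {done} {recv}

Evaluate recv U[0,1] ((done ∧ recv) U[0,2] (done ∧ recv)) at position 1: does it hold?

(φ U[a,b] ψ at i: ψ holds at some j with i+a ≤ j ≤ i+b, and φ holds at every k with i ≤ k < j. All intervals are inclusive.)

Need some j in [1,2] with ((done ∧ recv) U[0,2] (done ∧ recv)), and recv at every k in [1,j-1].
  j=1: ((done ∧ recv) U[0,2] (done ∧ recv)) — fails.
  j=2: ((done ∧ recv) U[0,2] (done ∧ recv)) — fails.
No j in the window works → until fails.

False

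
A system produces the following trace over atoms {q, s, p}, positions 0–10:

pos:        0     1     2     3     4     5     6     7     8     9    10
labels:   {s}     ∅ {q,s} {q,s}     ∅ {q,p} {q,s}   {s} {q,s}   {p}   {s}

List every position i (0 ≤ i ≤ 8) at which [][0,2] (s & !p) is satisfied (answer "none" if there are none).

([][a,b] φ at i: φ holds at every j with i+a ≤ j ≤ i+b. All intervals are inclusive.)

6

Evaluate at each i in [0,8]:
  i=0: ✗ (fails at j=1)
  i=1: ✗ (fails at j=1)
  i=2: ✗ (fails at j=4)
  i=3: ✗ (fails at j=4)
  i=4: ✗ (fails at j=4)
  i=5: ✗ (fails at j=5)
  i=6: ✓ (all of [6,8])
  i=7: ✗ (fails at j=9)
  i=8: ✗ (fails at j=9)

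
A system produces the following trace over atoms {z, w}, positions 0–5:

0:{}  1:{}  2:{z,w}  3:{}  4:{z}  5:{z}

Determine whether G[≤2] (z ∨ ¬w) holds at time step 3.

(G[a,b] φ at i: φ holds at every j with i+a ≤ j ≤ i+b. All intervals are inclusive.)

Holds

Check (z ∨ ¬w) at every j in [3,5]:
  j=3: true
  j=4: true
  j=5: true
All positions satisfy it → formula holds.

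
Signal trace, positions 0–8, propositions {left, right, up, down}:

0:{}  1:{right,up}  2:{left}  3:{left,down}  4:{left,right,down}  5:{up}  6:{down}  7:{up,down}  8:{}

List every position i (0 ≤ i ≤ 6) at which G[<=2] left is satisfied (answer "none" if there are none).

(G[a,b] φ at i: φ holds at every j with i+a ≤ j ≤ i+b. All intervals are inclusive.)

2

Evaluate at each i in [0,6]:
  i=0: ✗ (fails at j=0)
  i=1: ✗ (fails at j=1)
  i=2: ✓ (all of [2,4])
  i=3: ✗ (fails at j=5)
  i=4: ✗ (fails at j=5)
  i=5: ✗ (fails at j=5)
  i=6: ✗ (fails at j=6)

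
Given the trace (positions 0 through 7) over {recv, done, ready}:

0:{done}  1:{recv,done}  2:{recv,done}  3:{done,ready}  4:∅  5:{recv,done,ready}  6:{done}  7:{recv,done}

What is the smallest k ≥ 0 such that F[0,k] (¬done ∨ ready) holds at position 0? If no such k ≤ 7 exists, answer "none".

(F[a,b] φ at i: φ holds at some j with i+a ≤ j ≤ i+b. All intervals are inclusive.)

3

Scan j = 0,1,… for (¬done ∨ ready):
  j=0: fails
  j=1: fails
  j=2: fails
  j=3: holds
First hit at j=3, so smallest k = 3-0 = 3.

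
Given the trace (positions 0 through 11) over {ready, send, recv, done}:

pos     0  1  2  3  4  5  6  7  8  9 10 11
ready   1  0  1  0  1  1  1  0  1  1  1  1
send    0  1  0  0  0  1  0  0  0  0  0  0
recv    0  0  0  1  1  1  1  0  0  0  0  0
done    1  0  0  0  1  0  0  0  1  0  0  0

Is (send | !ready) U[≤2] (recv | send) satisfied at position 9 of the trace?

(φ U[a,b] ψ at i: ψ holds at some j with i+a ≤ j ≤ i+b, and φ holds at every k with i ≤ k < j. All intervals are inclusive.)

Need some j in [9,11] with (recv | send), and (send | !ready) at every k in [9,j-1].
  j=9: (recv | send) false.
  j=10: (recv | send) false.
  j=11: (recv | send) false.
No j in the window works → until fails.

False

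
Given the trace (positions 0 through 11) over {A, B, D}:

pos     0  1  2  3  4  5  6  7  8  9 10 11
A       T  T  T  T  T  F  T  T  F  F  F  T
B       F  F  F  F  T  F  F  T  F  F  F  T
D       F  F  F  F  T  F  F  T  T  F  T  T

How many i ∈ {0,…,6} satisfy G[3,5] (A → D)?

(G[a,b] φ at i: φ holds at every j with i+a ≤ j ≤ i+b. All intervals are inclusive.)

Evaluate at each i in [0,6]:
  i=0: ✗ (fails at j=3)
  i=1: ✗ (fails at j=6)
  i=2: ✗ (fails at j=6)
  i=3: ✗ (fails at j=6)
  i=4: ✓ (all of [7,9])
  i=5: ✓ (all of [8,10])
  i=6: ✓ (all of [9,11])
Positions where it holds: {4, 5, 6} → 3.

3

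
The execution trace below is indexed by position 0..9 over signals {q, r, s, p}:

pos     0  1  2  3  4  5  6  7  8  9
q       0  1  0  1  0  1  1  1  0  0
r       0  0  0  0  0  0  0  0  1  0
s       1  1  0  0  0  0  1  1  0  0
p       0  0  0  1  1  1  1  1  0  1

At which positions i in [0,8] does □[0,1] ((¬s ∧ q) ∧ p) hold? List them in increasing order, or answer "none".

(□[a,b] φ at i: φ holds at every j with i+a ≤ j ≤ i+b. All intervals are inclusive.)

Evaluate at each i in [0,8]:
  i=0: ✗ (fails at j=0)
  i=1: ✗ (fails at j=1)
  i=2: ✗ (fails at j=2)
  i=3: ✗ (fails at j=4)
  i=4: ✗ (fails at j=4)
  i=5: ✗ (fails at j=6)
  i=6: ✗ (fails at j=6)
  i=7: ✗ (fails at j=7)
  i=8: ✗ (fails at j=8)

none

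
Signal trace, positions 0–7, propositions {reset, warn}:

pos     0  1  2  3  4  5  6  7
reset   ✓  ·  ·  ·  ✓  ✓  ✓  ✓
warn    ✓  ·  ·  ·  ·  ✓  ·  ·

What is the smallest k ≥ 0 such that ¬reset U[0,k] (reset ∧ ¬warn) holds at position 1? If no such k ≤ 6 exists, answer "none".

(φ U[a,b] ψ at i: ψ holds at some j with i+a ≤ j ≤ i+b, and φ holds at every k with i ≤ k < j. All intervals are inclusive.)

Need earliest j ≥ 1 with (reset ∧ ¬warn), and ¬reset at every k in [1,j-1].
  j=1: rhs fails.
  j=2: rhs fails.
  j=3: rhs fails.
  j=4: rhs holds; lhs holds on [1,3]. k = 3.

3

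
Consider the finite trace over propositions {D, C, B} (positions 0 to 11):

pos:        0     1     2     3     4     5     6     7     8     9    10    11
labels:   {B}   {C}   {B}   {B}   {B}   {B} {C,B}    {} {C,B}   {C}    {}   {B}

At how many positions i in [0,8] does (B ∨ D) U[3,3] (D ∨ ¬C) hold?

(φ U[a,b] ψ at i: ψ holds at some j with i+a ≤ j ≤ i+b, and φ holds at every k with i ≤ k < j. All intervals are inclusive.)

Evaluate at each i in [0,8]:
  i=0: ✗ (lhs fails at k=1 before rhs at j=3)
  i=1: ✗ (lhs fails at k=1 before rhs at j=4)
  i=2: ✓ (rhs at j=5; lhs holds on [2,4])
  i=3: ✗ (no rhs in [6,6])
  i=4: ✓ (rhs at j=7; lhs holds on [4,6])
  i=5: ✗ (no rhs in [8,8])
  i=6: ✗ (no rhs in [9,9])
  i=7: ✗ (lhs fails at k=7 before rhs at j=10)
  i=8: ✗ (lhs fails at k=9 before rhs at j=11)
Positions where it holds: {2, 4} → 2.

2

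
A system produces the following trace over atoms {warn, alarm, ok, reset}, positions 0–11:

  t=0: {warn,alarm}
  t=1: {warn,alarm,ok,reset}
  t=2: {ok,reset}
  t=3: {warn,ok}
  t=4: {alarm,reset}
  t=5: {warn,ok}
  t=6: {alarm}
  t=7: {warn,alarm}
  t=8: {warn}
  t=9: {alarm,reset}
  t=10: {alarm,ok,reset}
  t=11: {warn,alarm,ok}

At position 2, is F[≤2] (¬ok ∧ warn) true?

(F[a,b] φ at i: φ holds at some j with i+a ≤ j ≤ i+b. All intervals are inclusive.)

Check (¬ok ∧ warn) at each j in [2,4]:
  j=2: false
  j=3: false
  j=4: false
No position in the window satisfies it → formula fails.

Does not hold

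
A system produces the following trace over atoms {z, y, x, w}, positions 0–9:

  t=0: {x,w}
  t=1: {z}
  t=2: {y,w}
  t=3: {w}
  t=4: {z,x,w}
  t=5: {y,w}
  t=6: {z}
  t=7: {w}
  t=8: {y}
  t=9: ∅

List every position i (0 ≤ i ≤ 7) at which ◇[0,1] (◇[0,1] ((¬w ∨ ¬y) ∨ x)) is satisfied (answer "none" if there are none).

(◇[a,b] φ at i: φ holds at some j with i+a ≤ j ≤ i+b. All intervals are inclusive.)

0, 1, 2, 3, 4, 5, 6, 7

Evaluate at each i in [0,7]:
  i=0: ✓ (witness j=0)
  i=1: ✓ (witness j=1)
  i=2: ✓ (witness j=2)
  i=3: ✓ (witness j=3)
  i=4: ✓ (witness j=4)
  i=5: ✓ (witness j=5)
  i=6: ✓ (witness j=6)
  i=7: ✓ (witness j=7)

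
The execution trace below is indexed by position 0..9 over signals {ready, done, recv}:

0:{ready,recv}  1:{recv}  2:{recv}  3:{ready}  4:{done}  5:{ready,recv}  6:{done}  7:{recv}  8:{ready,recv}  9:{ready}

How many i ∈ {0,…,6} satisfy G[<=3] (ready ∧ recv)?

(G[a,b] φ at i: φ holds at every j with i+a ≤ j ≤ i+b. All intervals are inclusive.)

Evaluate at each i in [0,6]:
  i=0: ✗ (fails at j=1)
  i=1: ✗ (fails at j=1)
  i=2: ✗ (fails at j=2)
  i=3: ✗ (fails at j=3)
  i=4: ✗ (fails at j=4)
  i=5: ✗ (fails at j=6)
  i=6: ✗ (fails at j=6)
Positions where it holds: {} → 0.

0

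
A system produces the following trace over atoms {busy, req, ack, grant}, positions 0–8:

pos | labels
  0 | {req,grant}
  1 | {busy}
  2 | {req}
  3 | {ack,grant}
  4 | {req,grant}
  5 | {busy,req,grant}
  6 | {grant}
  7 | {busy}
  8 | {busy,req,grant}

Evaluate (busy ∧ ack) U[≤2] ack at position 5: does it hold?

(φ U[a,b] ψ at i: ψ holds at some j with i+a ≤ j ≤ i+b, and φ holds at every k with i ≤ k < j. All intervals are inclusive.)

Need some j in [5,7] with ack, and (busy ∧ ack) at every k in [5,j-1].
  j=5: ack false.
  j=6: ack false.
  j=7: ack false.
No j in the window works → until fails.

Does not hold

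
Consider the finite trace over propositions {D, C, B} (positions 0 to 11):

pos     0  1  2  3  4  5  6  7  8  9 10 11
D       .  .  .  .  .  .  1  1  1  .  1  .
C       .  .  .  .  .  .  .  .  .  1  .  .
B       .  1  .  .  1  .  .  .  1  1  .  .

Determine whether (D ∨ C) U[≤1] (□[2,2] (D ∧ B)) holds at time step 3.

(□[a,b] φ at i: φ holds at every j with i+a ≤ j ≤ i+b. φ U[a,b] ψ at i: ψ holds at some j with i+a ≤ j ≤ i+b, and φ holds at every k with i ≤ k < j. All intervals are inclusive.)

False

Need some j in [3,4] with □[2,2] (D ∧ B), and (D ∨ C) at every k in [3,j-1].
  j=3: □[2,2] (D ∧ B) — fails at 5.
  j=4: □[2,2] (D ∧ B) — fails at 6.
No j in the window works → until fails.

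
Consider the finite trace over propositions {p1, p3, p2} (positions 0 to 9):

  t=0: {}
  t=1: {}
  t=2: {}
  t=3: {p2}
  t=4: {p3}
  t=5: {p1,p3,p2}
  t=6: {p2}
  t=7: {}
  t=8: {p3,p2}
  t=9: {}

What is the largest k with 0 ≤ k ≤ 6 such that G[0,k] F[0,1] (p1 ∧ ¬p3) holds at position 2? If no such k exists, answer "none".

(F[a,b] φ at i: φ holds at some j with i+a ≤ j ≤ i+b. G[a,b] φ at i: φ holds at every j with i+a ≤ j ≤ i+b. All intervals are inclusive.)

F[0,1] (p1 ∧ ¬p3) must hold from j=2 onward; find where it first fails.
  j=2: fails → no k works.

none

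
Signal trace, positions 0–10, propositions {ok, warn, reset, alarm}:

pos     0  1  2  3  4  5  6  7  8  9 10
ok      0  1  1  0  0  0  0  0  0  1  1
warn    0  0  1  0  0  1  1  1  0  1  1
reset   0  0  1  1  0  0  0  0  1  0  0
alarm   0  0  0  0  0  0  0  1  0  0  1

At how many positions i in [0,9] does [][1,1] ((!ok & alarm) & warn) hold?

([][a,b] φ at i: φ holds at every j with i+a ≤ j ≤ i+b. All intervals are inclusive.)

Evaluate at each i in [0,9]:
  i=0: ✗ (fails at j=1)
  i=1: ✗ (fails at j=2)
  i=2: ✗ (fails at j=3)
  i=3: ✗ (fails at j=4)
  i=4: ✗ (fails at j=5)
  i=5: ✗ (fails at j=6)
  i=6: ✓ (all of [7,7])
  i=7: ✗ (fails at j=8)
  i=8: ✗ (fails at j=9)
  i=9: ✗ (fails at j=10)
Positions where it holds: {6} → 1.

1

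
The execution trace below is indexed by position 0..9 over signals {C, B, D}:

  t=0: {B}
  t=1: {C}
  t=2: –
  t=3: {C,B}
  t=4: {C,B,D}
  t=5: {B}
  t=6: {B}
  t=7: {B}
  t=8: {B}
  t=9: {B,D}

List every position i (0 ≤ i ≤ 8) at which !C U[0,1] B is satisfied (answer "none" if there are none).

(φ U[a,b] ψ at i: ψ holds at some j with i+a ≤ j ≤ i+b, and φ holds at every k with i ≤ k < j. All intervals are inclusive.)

Evaluate at each i in [0,8]:
  i=0: ✓ (rhs at j=0)
  i=1: ✗ (no rhs in [1,2])
  i=2: ✓ (rhs at j=3; lhs holds on [2,2])
  i=3: ✓ (rhs at j=3)
  i=4: ✓ (rhs at j=4)
  i=5: ✓ (rhs at j=5)
  i=6: ✓ (rhs at j=6)
  i=7: ✓ (rhs at j=7)
  i=8: ✓ (rhs at j=8)

0, 2, 3, 4, 5, 6, 7, 8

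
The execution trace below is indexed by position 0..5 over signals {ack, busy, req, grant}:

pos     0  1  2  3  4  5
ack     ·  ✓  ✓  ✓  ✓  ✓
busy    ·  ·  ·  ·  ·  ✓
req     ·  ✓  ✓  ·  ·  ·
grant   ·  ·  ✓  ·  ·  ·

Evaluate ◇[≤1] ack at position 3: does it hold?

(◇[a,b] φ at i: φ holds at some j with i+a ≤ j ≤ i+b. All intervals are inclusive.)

Check ack at each j in [3,4]:
  j=3: true
  j=4: true
Found at j=3 → formula holds.

True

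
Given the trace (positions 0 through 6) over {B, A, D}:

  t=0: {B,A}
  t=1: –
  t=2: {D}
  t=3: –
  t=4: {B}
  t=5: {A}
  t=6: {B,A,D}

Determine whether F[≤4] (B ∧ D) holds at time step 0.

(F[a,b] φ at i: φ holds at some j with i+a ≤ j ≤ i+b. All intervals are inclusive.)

Does not hold

Check (B ∧ D) at each j in [0,4]:
  j=0: false
  j=1: false
  j=2: false
  j=3: false
  j=4: false
No position in the window satisfies it → formula fails.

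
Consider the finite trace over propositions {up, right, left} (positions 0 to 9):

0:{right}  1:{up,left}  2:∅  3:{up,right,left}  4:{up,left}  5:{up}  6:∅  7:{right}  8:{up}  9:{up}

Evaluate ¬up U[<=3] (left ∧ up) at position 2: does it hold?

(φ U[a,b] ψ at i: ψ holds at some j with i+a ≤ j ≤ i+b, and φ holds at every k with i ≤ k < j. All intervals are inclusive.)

True

Need some j in [2,5] with (left ∧ up), and ¬up at every k in [2,j-1].
  j=2: (left ∧ up) false.
  j=3: (left ∧ up) holds; ¬up holds at every k in [2,2] → satisfied.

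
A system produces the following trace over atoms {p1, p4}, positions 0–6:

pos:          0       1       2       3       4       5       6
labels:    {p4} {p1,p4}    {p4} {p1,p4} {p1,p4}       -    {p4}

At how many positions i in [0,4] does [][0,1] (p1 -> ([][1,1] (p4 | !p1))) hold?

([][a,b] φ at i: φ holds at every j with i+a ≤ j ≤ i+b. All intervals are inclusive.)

Evaluate at each i in [0,4]:
  i=0: ✓ (all of [0,1])
  i=1: ✓ (all of [1,2])
  i=2: ✓ (all of [2,3])
  i=3: ✓ (all of [3,4])
  i=4: ✓ (all of [4,5])
Positions where it holds: {0, 1, 2, 3, 4} → 5.

5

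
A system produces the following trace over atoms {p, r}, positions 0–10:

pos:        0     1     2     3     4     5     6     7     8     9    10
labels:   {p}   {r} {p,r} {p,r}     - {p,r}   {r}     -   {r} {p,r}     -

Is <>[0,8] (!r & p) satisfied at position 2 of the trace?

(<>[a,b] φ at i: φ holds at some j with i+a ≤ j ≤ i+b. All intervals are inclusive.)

Check (!r & p) at each j in [2,10]:
  j=2: false
  j=3: false
  j=4: false
  j=5: false
  j=6: false
  j=7: false
  j=8: false
  j=9: false
  j=10: false
No position in the window satisfies it → formula fails.

False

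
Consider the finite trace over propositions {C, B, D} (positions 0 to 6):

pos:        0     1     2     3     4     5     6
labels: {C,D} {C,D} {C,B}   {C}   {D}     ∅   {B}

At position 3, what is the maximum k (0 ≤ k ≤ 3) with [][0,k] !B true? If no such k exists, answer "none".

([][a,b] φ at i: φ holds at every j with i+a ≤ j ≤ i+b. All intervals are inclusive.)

2

!B must hold from j=3 onward; find where it first fails.
  j=3: holds
  j=4: holds
  j=5: holds
  j=6: fails
Holds on [3,5], so largest k = 2.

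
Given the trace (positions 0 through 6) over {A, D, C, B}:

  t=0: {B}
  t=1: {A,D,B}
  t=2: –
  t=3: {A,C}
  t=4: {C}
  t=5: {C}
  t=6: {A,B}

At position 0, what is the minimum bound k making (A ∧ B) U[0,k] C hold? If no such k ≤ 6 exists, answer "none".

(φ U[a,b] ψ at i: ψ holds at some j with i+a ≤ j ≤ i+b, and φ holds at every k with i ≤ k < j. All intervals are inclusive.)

none

Need earliest j ≥ 0 with C, and (A ∧ B) at every k in [0,j-1].
  j=0: rhs fails.
  j=1: rhs fails.
  j=2: rhs fails.
  j=3: rhs holds but lhs fails at k=0.
  j=4: rhs holds but lhs fails at k=0.
  j=5: rhs holds but lhs fails at k=0.
  j=6: rhs fails.
No witness within the range → none.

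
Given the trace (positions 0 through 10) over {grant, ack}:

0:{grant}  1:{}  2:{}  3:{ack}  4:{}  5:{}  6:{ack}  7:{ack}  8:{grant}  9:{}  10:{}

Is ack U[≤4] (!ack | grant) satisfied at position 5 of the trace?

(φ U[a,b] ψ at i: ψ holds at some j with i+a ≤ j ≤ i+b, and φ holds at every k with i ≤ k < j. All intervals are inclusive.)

Need some j in [5,9] with (!ack | grant), and ack at every k in [5,j-1].
  j=5: (!ack | grant) holds; no prefix to check → satisfied.

True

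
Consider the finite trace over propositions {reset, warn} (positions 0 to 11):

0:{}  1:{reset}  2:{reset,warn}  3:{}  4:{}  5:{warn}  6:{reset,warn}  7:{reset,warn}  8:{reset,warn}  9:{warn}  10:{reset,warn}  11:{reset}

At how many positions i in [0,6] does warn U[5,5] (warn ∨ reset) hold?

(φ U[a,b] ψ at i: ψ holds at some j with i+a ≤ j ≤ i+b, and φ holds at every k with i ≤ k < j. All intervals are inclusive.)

Evaluate at each i in [0,6]:
  i=0: ✗ (lhs fails at k=0 before rhs at j=5)
  i=1: ✗ (lhs fails at k=1 before rhs at j=6)
  i=2: ✗ (lhs fails at k=3 before rhs at j=7)
  i=3: ✗ (lhs fails at k=3 before rhs at j=8)
  i=4: ✗ (lhs fails at k=4 before rhs at j=9)
  i=5: ✓ (rhs at j=10; lhs holds on [5,9])
  i=6: ✓ (rhs at j=11; lhs holds on [6,10])
Positions where it holds: {5, 6} → 2.

2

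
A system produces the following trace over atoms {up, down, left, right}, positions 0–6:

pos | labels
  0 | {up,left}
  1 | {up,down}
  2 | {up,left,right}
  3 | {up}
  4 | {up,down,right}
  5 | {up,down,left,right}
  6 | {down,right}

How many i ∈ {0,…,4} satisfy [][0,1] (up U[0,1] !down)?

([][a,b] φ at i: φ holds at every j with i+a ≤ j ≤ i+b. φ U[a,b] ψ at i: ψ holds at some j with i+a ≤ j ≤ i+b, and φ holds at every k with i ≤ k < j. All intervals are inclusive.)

3

Evaluate at each i in [0,4]:
  i=0: ✓ (all of [0,1])
  i=1: ✓ (all of [1,2])
  i=2: ✓ (all of [2,3])
  i=3: ✗ (fails at j=4)
  i=4: ✗ (fails at j=4)
Positions where it holds: {0, 1, 2} → 3.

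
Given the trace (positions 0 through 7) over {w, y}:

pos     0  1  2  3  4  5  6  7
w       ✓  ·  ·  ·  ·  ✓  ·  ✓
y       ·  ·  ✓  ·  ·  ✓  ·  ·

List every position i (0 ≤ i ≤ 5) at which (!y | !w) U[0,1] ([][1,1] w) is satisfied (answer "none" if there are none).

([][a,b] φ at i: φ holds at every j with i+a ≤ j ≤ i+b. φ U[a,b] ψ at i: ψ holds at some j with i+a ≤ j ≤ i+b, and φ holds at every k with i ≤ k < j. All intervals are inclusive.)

3, 4

Evaluate at each i in [0,5]:
  i=0: ✗ (no rhs in [0,1])
  i=1: ✗ (no rhs in [1,2])
  i=2: ✗ (no rhs in [2,3])
  i=3: ✓ (rhs at j=4; lhs holds on [3,3])
  i=4: ✓ (rhs at j=4)
  i=5: ✗ (lhs fails at k=5 before rhs at j=6)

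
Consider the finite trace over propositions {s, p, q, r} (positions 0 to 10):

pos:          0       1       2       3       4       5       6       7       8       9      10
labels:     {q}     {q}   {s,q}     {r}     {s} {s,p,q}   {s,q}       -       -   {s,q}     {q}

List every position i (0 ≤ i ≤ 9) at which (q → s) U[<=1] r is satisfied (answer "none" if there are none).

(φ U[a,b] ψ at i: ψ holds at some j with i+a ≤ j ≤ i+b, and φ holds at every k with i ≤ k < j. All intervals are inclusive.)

2, 3

Evaluate at each i in [0,9]:
  i=0: ✗ (no rhs in [0,1])
  i=1: ✗ (no rhs in [1,2])
  i=2: ✓ (rhs at j=3; lhs holds on [2,2])
  i=3: ✓ (rhs at j=3)
  i=4: ✗ (no rhs in [4,5])
  i=5: ✗ (no rhs in [5,6])
  i=6: ✗ (no rhs in [6,7])
  i=7: ✗ (no rhs in [7,8])
  i=8: ✗ (no rhs in [8,9])
  i=9: ✗ (no rhs in [9,10])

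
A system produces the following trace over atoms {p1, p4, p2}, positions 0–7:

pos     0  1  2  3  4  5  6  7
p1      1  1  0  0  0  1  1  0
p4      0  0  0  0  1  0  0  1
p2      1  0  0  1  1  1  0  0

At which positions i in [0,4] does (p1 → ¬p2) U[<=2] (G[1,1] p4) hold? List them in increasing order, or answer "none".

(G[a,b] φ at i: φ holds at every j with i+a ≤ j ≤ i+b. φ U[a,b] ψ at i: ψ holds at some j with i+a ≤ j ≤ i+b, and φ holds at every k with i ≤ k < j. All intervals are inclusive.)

1, 2, 3

Evaluate at each i in [0,4]:
  i=0: ✗ (no rhs in [0,2])
  i=1: ✓ (rhs at j=3; lhs holds on [1,2])
  i=2: ✓ (rhs at j=3; lhs holds on [2,2])
  i=3: ✓ (rhs at j=3)
  i=4: ✗ (lhs fails at k=5 before rhs at j=6)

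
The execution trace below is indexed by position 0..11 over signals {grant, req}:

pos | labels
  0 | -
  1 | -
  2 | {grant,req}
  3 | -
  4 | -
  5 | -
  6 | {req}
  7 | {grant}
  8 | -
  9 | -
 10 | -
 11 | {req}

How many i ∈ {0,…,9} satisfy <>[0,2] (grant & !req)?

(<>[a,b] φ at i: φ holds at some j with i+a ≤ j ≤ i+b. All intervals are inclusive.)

Evaluate at each i in [0,9]:
  i=0: ✗ (none in [0,2])
  i=1: ✗ (none in [1,3])
  i=2: ✗ (none in [2,4])
  i=3: ✗ (none in [3,5])
  i=4: ✗ (none in [4,6])
  i=5: ✓ (witness j=7)
  i=6: ✓ (witness j=7)
  i=7: ✓ (witness j=7)
  i=8: ✗ (none in [8,10])
  i=9: ✗ (none in [9,11])
Positions where it holds: {5, 6, 7} → 3.

3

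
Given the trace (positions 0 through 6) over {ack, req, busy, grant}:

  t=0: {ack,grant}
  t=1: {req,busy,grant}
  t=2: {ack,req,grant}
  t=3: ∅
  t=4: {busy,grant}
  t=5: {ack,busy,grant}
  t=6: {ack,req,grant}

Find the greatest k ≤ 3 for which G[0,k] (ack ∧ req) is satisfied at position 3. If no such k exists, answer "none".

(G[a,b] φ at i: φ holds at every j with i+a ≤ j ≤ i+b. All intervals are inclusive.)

none

(ack ∧ req) must hold from j=3 onward; find where it first fails.
  j=3: fails → no k works.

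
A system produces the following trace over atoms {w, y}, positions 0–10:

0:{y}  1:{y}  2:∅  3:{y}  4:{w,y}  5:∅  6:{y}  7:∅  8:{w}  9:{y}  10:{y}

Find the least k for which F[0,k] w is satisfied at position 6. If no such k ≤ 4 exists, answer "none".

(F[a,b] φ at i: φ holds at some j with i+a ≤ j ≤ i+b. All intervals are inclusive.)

2

Scan j = 6,7,… for w:
  j=6: fails
  j=7: fails
  j=8: holds
First hit at j=8, so smallest k = 8-6 = 2.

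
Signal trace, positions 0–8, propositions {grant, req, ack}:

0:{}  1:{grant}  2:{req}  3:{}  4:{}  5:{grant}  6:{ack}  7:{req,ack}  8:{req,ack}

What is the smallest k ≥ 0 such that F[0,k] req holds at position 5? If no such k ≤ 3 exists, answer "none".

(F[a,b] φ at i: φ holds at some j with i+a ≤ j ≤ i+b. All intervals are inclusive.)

2

Scan j = 5,6,… for req:
  j=5: fails
  j=6: fails
  j=7: holds
First hit at j=7, so smallest k = 7-5 = 2.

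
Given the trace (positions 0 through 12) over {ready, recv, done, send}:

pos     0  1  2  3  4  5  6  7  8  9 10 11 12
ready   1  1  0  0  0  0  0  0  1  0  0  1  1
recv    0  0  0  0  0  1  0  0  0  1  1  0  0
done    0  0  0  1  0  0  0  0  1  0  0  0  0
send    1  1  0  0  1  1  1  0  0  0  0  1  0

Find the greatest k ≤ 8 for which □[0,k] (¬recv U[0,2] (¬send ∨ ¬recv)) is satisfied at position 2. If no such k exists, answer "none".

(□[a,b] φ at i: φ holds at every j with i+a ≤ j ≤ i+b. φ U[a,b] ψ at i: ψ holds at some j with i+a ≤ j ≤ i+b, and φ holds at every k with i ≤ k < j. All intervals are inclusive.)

(¬recv U[0,2] (¬send ∨ ¬recv)) must hold from j=2 onward; find where it first fails.
  j=2: holds
  j=3: holds
  j=4: holds
  j=5: fails
Holds on [2,4], so largest k = 2.

2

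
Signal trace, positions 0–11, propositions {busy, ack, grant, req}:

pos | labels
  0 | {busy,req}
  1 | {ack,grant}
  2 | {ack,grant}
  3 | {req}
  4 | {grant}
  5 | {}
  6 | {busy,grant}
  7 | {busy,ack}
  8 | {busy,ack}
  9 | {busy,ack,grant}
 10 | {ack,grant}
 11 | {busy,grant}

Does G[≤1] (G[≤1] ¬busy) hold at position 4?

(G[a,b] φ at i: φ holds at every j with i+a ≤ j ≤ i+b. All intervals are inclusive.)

No

Check G[≤1] ¬busy at every j in [4,5]:
  j=4: holds on [4,5]
  j=5: fails at 6
Fails at j=5 → formula fails.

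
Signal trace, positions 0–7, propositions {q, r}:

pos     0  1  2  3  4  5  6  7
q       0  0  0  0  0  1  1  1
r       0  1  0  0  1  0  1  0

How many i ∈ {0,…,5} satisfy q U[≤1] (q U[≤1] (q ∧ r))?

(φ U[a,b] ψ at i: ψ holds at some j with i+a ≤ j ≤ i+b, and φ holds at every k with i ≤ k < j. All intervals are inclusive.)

1

Evaluate at each i in [0,5]:
  i=0: ✗ (no rhs in [0,1])
  i=1: ✗ (no rhs in [1,2])
  i=2: ✗ (no rhs in [2,3])
  i=3: ✗ (no rhs in [3,4])
  i=4: ✗ (lhs fails at k=4 before rhs at j=5)
  i=5: ✓ (rhs at j=5)
Positions where it holds: {5} → 1.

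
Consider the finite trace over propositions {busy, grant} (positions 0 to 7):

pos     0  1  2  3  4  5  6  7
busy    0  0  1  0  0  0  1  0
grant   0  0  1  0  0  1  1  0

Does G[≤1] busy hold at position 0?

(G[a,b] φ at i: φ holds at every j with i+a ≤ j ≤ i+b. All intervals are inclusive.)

Check busy at every j in [0,1]:
  j=0: false
  j=1: false
Fails at j=0 → formula fails.

No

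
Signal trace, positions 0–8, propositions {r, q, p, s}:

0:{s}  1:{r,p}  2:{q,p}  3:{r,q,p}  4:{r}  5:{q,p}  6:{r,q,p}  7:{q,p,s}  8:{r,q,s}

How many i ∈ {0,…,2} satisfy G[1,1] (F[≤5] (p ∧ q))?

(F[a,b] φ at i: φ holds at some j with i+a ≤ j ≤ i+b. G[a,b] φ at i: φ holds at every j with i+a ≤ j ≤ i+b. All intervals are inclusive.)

Evaluate at each i in [0,2]:
  i=0: ✓ (all of [1,1])
  i=1: ✓ (all of [2,2])
  i=2: ✓ (all of [3,3])
Positions where it holds: {0, 1, 2} → 3.

3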